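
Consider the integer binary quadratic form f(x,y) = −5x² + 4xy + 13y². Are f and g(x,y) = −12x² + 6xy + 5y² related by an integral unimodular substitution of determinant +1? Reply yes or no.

D₁ = 276, D₂ = 276
river cycle of f (length 8): (-5, 14, 4), (4, 10, -11), (-11, 12, 3), (3, 12, -11), (-11, 10, 4), (4, 14, -5), (-5, 16, 1), (1, 16, -5)
river cycle of g (length 8): (5, 14, -4), (-4, 10, 11), (11, 12, -3), (-3, 12, 11), (11, 10, -4), (-4, 14, 5), (5, 16, -1), (-1, 16, 5)
cycles differ ⇒ inequivalent

no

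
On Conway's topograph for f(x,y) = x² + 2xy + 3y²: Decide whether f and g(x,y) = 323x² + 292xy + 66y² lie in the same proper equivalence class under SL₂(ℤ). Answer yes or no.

D₁ = -8, D₂ = -8
f: translate: b→0 (≡2 mod 2), so (1,2,3)→(1,0,2)
f: reduced (well bottom): (1,0,2) with a≤c, −a<b≤a
g: flip: (323,292,66)→(66,-292,323)
g: translate: b→-28 (≡-292 mod 132), so (66,-292,323)→(66,-28,3)
g: flip: (66,-28,3)→(3,28,66)
g: translate: b→-2 (≡28 mod 6), so (3,28,66)→(3,-2,1)
g: flip: (3,-2,1)→(1,2,3)
g: translate: b→0 (≡2 mod 2), so (1,2,3)→(1,0,2)
g: reduced (well bottom): (1,0,2) with a≤c, −a<b≤a
reduced forms (1, 0, 2) vs (1, 0, 2) ⇒ equivalent

yes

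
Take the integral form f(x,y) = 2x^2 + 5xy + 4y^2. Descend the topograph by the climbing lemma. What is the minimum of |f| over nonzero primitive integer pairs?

translate: b→1 (≡5 mod 4), so (2,5,4)→(2,1,1)
flip: (2,1,1)→(1,-1,2)
translate: b→1 (≡-1 mod 2), so (1,-1,2)→(1,1,2)
reduced (well bottom): (1,1,2) with a≤c, −a<b≤a
well minimum = a = 1

1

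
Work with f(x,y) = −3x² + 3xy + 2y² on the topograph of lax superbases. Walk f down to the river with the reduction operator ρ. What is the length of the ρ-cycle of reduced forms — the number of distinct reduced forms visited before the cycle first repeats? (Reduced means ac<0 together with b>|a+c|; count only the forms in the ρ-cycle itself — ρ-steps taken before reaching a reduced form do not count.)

D = 33, ⌊√D⌋ = 5
river: ρ → (2,5,-1)
river: ρ → (-1,5,2)
river: ρ → (2,3,-3)
river: ρ → (-3,3,2)
ρ-cycle length = 4 (tail of 0 descent steps not counted)

4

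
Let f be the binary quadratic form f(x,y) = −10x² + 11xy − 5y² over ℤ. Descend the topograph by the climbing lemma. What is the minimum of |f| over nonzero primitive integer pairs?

translate: b→9 (≡-11 mod 20), so (10,-11,5)→(10,9,4)
flip: (10,9,4)→(4,-9,10)
translate: b→-1 (≡-9 mod 8), so (4,-9,10)→(4,-1,5)
reduced (well bottom): (4,-1,5) with a≤c, −a<b≤a
well minimum |f| = |-4| = 4 (negative-definite)

4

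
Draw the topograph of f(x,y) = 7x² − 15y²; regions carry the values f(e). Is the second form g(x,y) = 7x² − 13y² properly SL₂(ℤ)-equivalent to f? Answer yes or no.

D₁ = 420, D₂ = 364
discriminants differ ⇒ not SL₂(ℤ)-equivalent

no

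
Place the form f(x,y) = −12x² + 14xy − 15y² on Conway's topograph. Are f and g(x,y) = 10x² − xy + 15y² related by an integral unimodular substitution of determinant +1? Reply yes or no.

D₁ = -524, D₂ = -599
discriminants differ ⇒ not SL₂(ℤ)-equivalent

no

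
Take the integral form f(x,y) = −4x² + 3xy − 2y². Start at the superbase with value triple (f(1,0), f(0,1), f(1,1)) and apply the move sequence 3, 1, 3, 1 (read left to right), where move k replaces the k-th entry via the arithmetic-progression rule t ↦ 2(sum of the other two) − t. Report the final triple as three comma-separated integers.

start (-4,-2,-3) = (f(1,0),f(0,1),f(1,1))
replace slot 3: 2·((-4)+(-2)) − (-3) = -9 → (-4,-2,-9)
replace slot 1: 2·((-2)+(-9)) − (-4) = -18 → (-18,-2,-9)
replace slot 3: 2·((-18)+(-2)) − (-9) = -31 → (-18,-2,-31)
replace slot 1: 2·((-2)+(-31)) − (-18) = -48 → (-48,-2,-31)

-48,-2,-31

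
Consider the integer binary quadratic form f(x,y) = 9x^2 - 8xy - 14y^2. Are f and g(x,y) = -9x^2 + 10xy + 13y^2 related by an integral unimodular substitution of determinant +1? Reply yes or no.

D₁ = 568, D₂ = 568
river cycle of f (length 6): (-14, 8, 9), (9, 10, -13), (-13, 16, 6), (6, 20, -7), (-7, 22, 3), (3, 20, -14)
river cycle of g (length 6): (13, 16, -6), (-6, 20, 7), (7, 22, -3), (-3, 20, 14), (14, 8, -9), (-9, 10, 13)
cycles differ ⇒ inequivalent

no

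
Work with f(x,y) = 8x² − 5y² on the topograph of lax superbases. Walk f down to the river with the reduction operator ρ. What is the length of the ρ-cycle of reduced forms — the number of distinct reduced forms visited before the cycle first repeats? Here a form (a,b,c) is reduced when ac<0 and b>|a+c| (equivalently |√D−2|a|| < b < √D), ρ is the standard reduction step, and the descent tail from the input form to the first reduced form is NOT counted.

D = 160, ⌊√D⌋ = 12
descent: ρ → (-5,10,3)  [lands on river]
river: ρ → (3,8,-8)
river: ρ → (-8,8,3)
river: ρ → (3,10,-5)
ρ-cycle length = 4 (tail of 1 descent step not counted)

4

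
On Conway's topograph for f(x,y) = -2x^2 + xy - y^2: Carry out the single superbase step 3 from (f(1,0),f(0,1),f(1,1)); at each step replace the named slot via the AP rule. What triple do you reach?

start (-2,-1,-2) = (f(1,0),f(0,1),f(1,1))
replace slot 3: 2·((-2)+(-1)) − (-2) = -4 → (-2,-1,-4)

-2,-1,-4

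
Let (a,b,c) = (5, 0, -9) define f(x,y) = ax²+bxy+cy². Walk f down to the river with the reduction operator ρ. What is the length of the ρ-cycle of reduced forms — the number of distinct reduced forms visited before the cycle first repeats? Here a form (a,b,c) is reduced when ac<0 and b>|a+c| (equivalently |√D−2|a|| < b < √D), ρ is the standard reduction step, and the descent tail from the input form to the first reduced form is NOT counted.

D = 180, ⌊√D⌋ = 13
descent: ρ → (-9,0,5)
descent: ρ → (5,10,-4)  [lands on river]
river: ρ → (-4,6,9)
river: ρ → (9,12,-1)
river: ρ → (-1,12,9)
river: ρ → (9,6,-4)
river: ρ → (-4,10,5)
ρ-cycle length = 6 (tail of 2 descent steps not counted)

6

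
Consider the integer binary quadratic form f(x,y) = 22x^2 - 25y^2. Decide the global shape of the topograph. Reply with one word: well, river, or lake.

D = b²−4ac = 0² − 4·22·(-25) = 2200
D > 0 non-square ⇒ indefinite ⇒ periodic river

river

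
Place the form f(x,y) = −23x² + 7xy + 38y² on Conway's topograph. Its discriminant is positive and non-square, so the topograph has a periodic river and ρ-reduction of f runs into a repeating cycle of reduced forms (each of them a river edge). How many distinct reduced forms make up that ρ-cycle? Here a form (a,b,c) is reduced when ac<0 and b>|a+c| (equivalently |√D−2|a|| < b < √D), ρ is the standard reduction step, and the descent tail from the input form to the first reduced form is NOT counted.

D = 3545, ⌊√D⌋ = 59
descent: ρ → (38,-7,-23)
descent: ρ → (-23,53,8)  [lands on river]
river: ρ → (8,59,-2)
river: ρ → (-2,57,37)
river: ρ → (37,17,-22)
river: ρ → (-22,27,32)
river: ρ → (32,37,-17)
river: ρ → (-17,31,38)
river: ρ → (38,45,-10)
river: ρ → (-10,55,13)
river: ρ → (13,49,-22)
river: ρ → (-22,39,23)
river: ρ → (23,53,-8)
river: ρ → (-8,59,2)
river: ρ → (2,57,-37)
river: ρ → (-37,17,22)
river: ρ → (22,27,-32)
river: ρ → (-32,37,17)
river: ρ → (17,31,-38)
river: ρ → (-38,45,10)
river: ρ → (10,55,-13)
river: ρ → (-13,49,22)
river: ρ → (22,39,-23)
ρ-cycle length = 22 (tail of 2 descent steps not counted)

22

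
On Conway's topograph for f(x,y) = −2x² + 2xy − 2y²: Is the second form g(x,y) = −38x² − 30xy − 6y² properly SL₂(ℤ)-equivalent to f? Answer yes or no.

D₁ = -12, D₂ = -12
f is negative-definite; reduce −f:
−f: translate: b→2 (≡-2 mod 4), so (2,-2,2)→(2,2,2)
−f: reduced (well bottom): (2,2,2) with a≤c, −a<b≤a
flip sign back: reduced form of f is (-2,-2,-2)
g is negative-definite; reduce −g:
−g: flip: (38,30,6)→(6,-30,38)
−g: translate: b→6 (≡-30 mod 12), so (6,-30,38)→(6,6,2)
−g: flip: (6,6,2)→(2,-6,6)
−g: translate: b→2 (≡-6 mod 4), so (2,-6,6)→(2,2,2)
−g: reduced (well bottom): (2,2,2) with a≤c, −a<b≤a
flip sign back: reduced form of g is (-2,-2,-2)
reduced forms (-2, -2, -2) vs (-2, -2, -2) ⇒ equivalent

yes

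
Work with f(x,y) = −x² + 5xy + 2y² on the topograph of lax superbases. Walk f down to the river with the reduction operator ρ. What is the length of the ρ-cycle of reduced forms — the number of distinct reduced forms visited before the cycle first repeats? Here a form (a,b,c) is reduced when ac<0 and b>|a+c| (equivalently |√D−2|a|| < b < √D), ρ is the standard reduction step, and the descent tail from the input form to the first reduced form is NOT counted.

D = 33, ⌊√D⌋ = 5
river: ρ → (2,3,-3)
river: ρ → (-3,3,2)
river: ρ → (2,5,-1)
river: ρ → (-1,5,2)
ρ-cycle length = 4 (tail of 0 descent steps not counted)

4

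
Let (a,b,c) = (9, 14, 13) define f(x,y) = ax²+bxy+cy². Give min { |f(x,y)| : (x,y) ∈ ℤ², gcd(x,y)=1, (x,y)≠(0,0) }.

translate: b→-4 (≡14 mod 18), so (9,14,13)→(9,-4,8)
flip: (9,-4,8)→(8,4,9)
reduced (well bottom): (8,4,9) with a≤c, −a<b≤a
well minimum = a = 8

8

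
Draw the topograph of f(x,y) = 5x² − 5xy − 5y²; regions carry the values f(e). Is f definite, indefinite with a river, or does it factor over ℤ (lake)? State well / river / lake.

D = b²−4ac = (-5)² − 4·5·(-5) = 125
D > 0 non-square ⇒ indefinite ⇒ periodic river

river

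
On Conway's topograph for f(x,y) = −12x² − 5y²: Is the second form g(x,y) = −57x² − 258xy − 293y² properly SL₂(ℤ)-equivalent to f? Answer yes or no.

D₁ = -240, D₂ = -240
f is negative-definite; reduce −f:
−f: flip: (12,0,5)→(5,0,12)
−f: reduced (well bottom): (5,0,12) with a≤c, −a<b≤a
flip sign back: reduced form of f is (-5,0,-12)
g is negative-definite; reduce −g:
−g: translate: b→30 (≡258 mod 114), so (57,258,293)→(57,30,5)
−g: flip: (57,30,5)→(5,-30,57)
−g: translate: b→0 (≡-30 mod 10), so (5,-30,57)→(5,0,12)
−g: reduced (well bottom): (5,0,12) with a≤c, −a<b≤a
flip sign back: reduced form of g is (-5,0,-12)
reduced forms (-5, 0, -12) vs (-5, 0, -12) ⇒ equivalent

yes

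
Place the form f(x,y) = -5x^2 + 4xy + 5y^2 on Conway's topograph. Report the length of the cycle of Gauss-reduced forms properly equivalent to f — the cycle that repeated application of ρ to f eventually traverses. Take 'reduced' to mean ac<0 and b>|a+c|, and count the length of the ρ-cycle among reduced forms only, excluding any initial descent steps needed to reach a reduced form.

D = 116, ⌊√D⌋ = 10
river: ρ → (5,6,-4)
river: ρ → (-4,10,1)
river: ρ → (1,10,-4)
river: ρ → (-4,6,5)
river: ρ → (5,4,-5)
river: ρ → (-5,6,4)
river: ρ → (4,10,-1)
river: ρ → (-1,10,4)
river: ρ → (4,6,-5)
river: ρ → (-5,4,5)
ρ-cycle length = 10 (tail of 0 descent steps not counted)

10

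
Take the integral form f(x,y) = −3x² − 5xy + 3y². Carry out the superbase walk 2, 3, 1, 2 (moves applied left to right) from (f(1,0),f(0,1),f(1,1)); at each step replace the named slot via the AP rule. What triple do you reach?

start (-3,3,-5) = (f(1,0),f(0,1),f(1,1))
replace slot 2: 2·((-3)+(-5)) − 3 = -19 → (-3,-19,-5)
replace slot 3: 2·((-3)+(-19)) − (-5) = -39 → (-3,-19,-39)
replace slot 1: 2·((-19)+(-39)) − (-3) = -113 → (-113,-19,-39)
replace slot 2: 2·((-113)+(-39)) − (-19) = -285 → (-113,-285,-39)

-113,-285,-39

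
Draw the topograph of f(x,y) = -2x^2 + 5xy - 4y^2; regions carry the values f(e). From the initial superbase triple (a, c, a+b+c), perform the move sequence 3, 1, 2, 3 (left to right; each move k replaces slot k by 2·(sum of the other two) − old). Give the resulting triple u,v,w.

start (-2,-4,-1) = (f(1,0),f(0,1),f(1,1))
replace slot 3: 2·((-2)+(-4)) − (-1) = -11 → (-2,-4,-11)
replace slot 1: 2·((-4)+(-11)) − (-2) = -28 → (-28,-4,-11)
replace slot 2: 2·((-28)+(-11)) − (-4) = -74 → (-28,-74,-11)
replace slot 3: 2·((-28)+(-74)) − (-11) = -193 → (-28,-74,-193)

-28,-74,-193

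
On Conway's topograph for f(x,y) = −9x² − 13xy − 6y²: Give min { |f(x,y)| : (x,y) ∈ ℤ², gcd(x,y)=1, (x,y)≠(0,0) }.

translate: b→-5 (≡13 mod 18), so (9,13,6)→(9,-5,2)
flip: (9,-5,2)→(2,5,9)
translate: b→1 (≡5 mod 4), so (2,5,9)→(2,1,6)
reduced (well bottom): (2,1,6) with a≤c, −a<b≤a
well minimum |f| = |-2| = 2 (negative-definite)

2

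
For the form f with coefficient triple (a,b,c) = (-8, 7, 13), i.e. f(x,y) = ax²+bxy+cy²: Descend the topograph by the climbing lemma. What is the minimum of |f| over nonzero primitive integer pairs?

river: ρ → (13,19,-2)
river: ρ → (-2,21,3)
river: ρ → (3,21,-2)
river: ρ → (-2,19,13)
river: ρ → (13,7,-8)
river: ρ → (-8,9,12)
river: ρ → (12,15,-5)
river: ρ → (-5,15,12)
river: ρ → (12,9,-8)
river: ρ → (-8,7,13)
closes: descent 0, river 10
min |a| on river = 2

2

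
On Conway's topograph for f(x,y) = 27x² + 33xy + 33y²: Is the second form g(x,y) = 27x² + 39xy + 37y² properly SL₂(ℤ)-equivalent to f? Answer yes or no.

D₁ = -2475, D₂ = -2475
f: translate: b→-21 (≡33 mod 54), so (27,33,33)→(27,-21,27)
f: flip: (27,-21,27)→(27,21,27)
f: reduced (well bottom): (27,21,27) with a≤c, −a<b≤a
g: translate: b→-15 (≡39 mod 54), so (27,39,37)→(27,-15,25)
g: flip: (27,-15,25)→(25,15,27)
g: reduced (well bottom): (25,15,27) with a≤c, −a<b≤a
reduced forms (27, 21, 27) vs (25, 15, 27) ⇒ inequivalent

no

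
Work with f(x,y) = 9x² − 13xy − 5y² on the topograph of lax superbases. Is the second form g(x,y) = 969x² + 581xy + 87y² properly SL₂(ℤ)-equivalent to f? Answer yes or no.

D₁ = 349, D₂ = 349
river cycle of f (length 18): (-5, 13, 9), (9, 5, -9), (-9, 13, 5), (5, 17, -3), (-3, 13, 15), (15, 17, -1), (-1, 17, 15), (15, 13, -3), (-3, 17, 5), (5, 13, -9), … (8 more)
river cycle of g (length 18): (9, 5, -9), (-9, 13, 5), (5, 17, -3), (-3, 13, 15), (15, 17, -1), (-1, 17, 15), (15, 13, -3), (-3, 17, 5), (5, 13, -9), (-9, 5, 9), … (8 more)
cycles coincide ⇒ equivalent

yes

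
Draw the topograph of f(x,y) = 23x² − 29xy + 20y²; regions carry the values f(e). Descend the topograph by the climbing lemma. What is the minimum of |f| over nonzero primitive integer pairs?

translate: b→17 (≡-29 mod 46), so (23,-29,20)→(23,17,14)
flip: (23,17,14)→(14,-17,23)
translate: b→11 (≡-17 mod 28), so (14,-17,23)→(14,11,20)
reduced (well bottom): (14,11,20) with a≤c, −a<b≤a
well minimum = a = 14

14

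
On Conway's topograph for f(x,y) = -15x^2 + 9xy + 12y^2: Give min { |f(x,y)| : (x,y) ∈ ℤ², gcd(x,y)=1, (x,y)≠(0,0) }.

river: ρ → (12,15,-12)
river: ρ → (-12,9,15)
river: ρ → (15,21,-6)
river: ρ → (-6,27,3)
river: ρ → (3,27,-6)
river: ρ → (-6,21,15)
river: ρ → (15,9,-12)
river: ρ → (-12,15,12)
river: ρ → (12,9,-15)
river: ρ → (-15,21,6)
river: ρ → (6,27,-3)
river: ρ → (-3,27,6)
river: ρ → (6,21,-15)
river: ρ → (-15,9,12)
closes: descent 0, river 14
min |a| on river = 3

3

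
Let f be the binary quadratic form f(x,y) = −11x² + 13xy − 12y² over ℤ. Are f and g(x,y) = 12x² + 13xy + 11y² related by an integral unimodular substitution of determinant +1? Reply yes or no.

D₁ = -359, D₂ = -359
f is negative-definite; reduce −f:
−f: translate: b→9 (≡-13 mod 22), so (11,-13,12)→(11,9,10)
−f: flip: (11,9,10)→(10,-9,11)
−f: reduced (well bottom): (10,-9,11) with a≤c, −a<b≤a
flip sign back: reduced form of f is (-10,9,-11)
g: translate: b→-11 (≡13 mod 24), so (12,13,11)→(12,-11,10)
g: flip: (12,-11,10)→(10,11,12)
g: translate: b→-9 (≡11 mod 20), so (10,11,12)→(10,-9,11)
g: reduced (well bottom): (10,-9,11) with a≤c, −a<b≤a
reduced forms (-10, 9, -11) vs (10, -9, 11) ⇒ inequivalent

no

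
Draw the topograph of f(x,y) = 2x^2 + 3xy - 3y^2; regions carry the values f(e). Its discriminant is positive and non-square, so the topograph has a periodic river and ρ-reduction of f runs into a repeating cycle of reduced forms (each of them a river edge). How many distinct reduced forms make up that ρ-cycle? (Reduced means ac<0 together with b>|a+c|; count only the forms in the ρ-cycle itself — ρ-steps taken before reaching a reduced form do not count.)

D = 33, ⌊√D⌋ = 5
river: ρ → (-3,3,2)
river: ρ → (2,5,-1)
river: ρ → (-1,5,2)
river: ρ → (2,3,-3)
ρ-cycle length = 4 (tail of 0 descent steps not counted)

4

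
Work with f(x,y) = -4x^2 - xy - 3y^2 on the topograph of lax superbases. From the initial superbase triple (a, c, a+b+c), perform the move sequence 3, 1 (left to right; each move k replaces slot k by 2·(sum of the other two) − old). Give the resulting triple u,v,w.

start (-4,-3,-8) = (f(1,0),f(0,1),f(1,1))
replace slot 3: 2·((-4)+(-3)) − (-8) = -6 → (-4,-3,-6)
replace slot 1: 2·((-3)+(-6)) − (-4) = -14 → (-14,-3,-6)

-14,-3,-6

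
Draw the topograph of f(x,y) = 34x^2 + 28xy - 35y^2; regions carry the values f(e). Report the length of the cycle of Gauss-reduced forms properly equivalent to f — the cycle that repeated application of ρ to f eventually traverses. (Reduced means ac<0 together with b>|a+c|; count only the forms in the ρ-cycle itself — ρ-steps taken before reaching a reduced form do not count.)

D = 5544, ⌊√D⌋ = 74
river: ρ → (-35,42,27)
river: ρ → (27,66,-11)
river: ρ → (-11,66,27)
river: ρ → (27,42,-35)
river: ρ → (-35,28,34)
river: ρ → (34,40,-29)
river: ρ → (-29,18,45)
river: ρ → (45,72,-2)
river: ρ → (-2,72,45)
river: ρ → (45,18,-29)
river: ρ → (-29,40,34)
river: ρ → (34,28,-35)
ρ-cycle length = 12 (tail of 0 descent steps not counted)

12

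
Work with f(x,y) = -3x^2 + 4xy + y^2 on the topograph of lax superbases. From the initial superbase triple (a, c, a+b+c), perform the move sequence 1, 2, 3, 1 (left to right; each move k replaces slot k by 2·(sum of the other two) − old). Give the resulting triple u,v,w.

start (-3,1,2) = (f(1,0),f(0,1),f(1,1))
replace slot 1: 2·(1+2) − (-3) = 9 → (9,1,2)
replace slot 2: 2·(9+2) − 1 = 21 → (9,21,2)
replace slot 3: 2·(9+21) − 2 = 58 → (9,21,58)
replace slot 1: 2·(21+58) − 9 = 149 → (149,21,58)

149,21,58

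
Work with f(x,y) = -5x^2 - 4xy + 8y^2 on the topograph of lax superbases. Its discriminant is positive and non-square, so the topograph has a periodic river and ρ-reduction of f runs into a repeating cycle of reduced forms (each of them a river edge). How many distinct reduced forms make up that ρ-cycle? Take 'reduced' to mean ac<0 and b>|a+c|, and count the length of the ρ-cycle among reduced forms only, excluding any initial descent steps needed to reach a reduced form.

D = 176, ⌊√D⌋ = 13
descent: ρ → (8,4,-5)  [lands on river]
river: ρ → (-5,6,7)
river: ρ → (7,8,-4)
river: ρ → (-4,8,7)
river: ρ → (7,6,-5)
river: ρ → (-5,4,8)
river: ρ → (8,12,-1)
river: ρ → (-1,12,8)
ρ-cycle length = 8 (tail of 1 descent step not counted)

8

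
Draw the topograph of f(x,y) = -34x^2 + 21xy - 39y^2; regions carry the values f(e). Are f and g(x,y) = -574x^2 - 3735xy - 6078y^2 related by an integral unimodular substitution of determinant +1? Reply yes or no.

D₁ = -4863, D₂ = -4863
f is negative-definite; reduce −f:
−f: reduced (well bottom): (34,-21,39) with a≤c, −a<b≤a
flip sign back: reduced form of f is (-34,21,-39)
g is negative-definite; reduce −g:
−g: translate: b→291 (≡3735 mod 1148), so (574,3735,6078)→(574,291,39)
−g: flip: (574,291,39)→(39,-291,574)
−g: translate: b→21 (≡-291 mod 78), so (39,-291,574)→(39,21,34)
−g: flip: (39,21,34)→(34,-21,39)
−g: reduced (well bottom): (34,-21,39) with a≤c, −a<b≤a
flip sign back: reduced form of g is (-34,21,-39)
reduced forms (-34, 21, -39) vs (-34, 21, -39) ⇒ equivalent

yes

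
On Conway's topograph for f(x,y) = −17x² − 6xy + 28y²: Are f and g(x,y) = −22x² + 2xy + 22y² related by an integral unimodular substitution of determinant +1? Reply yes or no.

D₁ = 1940, D₂ = 1940
river cycle of f (length 6): (-17, 28, 17), (17, 40, -5), (-5, 40, 17), (17, 28, -17), (-17, 40, 5), (5, 40, -17)
river cycle of g (length 6): (22, 42, -2), (-2, 42, 22), (22, 2, -22), (-22, 42, 2), (2, 42, -22), (-22, 2, 22)
cycles differ ⇒ inequivalent

no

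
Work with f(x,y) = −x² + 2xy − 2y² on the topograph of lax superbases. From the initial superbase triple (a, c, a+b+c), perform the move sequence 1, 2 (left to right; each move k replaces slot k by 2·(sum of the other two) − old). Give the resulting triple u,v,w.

start (-1,-2,-1) = (f(1,0),f(0,1),f(1,1))
replace slot 1: 2·((-2)+(-1)) − (-1) = -5 → (-5,-2,-1)
replace slot 2: 2·((-5)+(-1)) − (-2) = -10 → (-5,-10,-1)

-5,-10,-1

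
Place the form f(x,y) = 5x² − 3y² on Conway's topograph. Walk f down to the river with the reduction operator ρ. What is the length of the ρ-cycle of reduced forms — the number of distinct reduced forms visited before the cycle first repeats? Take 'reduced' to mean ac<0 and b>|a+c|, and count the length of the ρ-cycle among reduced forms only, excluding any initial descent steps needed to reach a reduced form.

D = 60, ⌊√D⌋ = 7
descent: ρ → (-3,6,2)  [lands on river]
river: ρ → (2,6,-3)
ρ-cycle length = 2 (tail of 1 descent step not counted)

2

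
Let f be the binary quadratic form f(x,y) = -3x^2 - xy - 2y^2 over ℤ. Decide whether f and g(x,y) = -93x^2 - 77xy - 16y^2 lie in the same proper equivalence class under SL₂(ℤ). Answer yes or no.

D₁ = -23, D₂ = -23
f is negative-definite; reduce −f:
−f: flip: (3,1,2)→(2,-1,3)
−f: reduced (well bottom): (2,-1,3) with a≤c, −a<b≤a
flip sign back: reduced form of f is (-2,1,-3)
g is negative-definite; reduce −g:
−g: flip: (93,77,16)→(16,-77,93)
−g: translate: b→-13 (≡-77 mod 32), so (16,-77,93)→(16,-13,3)
−g: flip: (16,-13,3)→(3,13,16)
−g: translate: b→1 (≡13 mod 6), so (3,13,16)→(3,1,2)
−g: flip: (3,1,2)→(2,-1,3)
−g: reduced (well bottom): (2,-1,3) with a≤c, −a<b≤a
flip sign back: reduced form of g is (-2,1,-3)
reduced forms (-2, 1, -3) vs (-2, 1, -3) ⇒ equivalent

yes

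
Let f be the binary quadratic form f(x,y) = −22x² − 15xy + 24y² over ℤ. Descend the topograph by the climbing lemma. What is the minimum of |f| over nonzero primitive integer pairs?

descent: ρ → (24,15,-22)  [lands on river]
river: ρ → (-22,29,17)
river: ρ → (17,39,-12)
river: ρ → (-12,33,26)
river: ρ → (26,19,-19)
river: ρ → (-19,19,26)
river: ρ → (26,33,-12)
river: ρ → (-12,39,17)
river: ρ → (17,29,-22)
river: ρ → (-22,15,24)
river: ρ → (24,33,-13)
river: ρ → (-13,45,6)
river: ρ → (6,39,-34)
river: ρ → (-34,29,11)
river: ρ → (11,37,-22)
river: ρ → (-22,7,26)
river: ρ → (26,45,-3)
river: ρ → (-3,45,26)
river: ρ → (26,7,-22)
river: ρ → (-22,37,11)
river: ρ → (11,29,-34)
river: ρ → (-34,39,6)
river: ρ → (6,45,-13)
river: ρ → (-13,33,24)
closes: descent 1, river 24
min |a| on river = 3

3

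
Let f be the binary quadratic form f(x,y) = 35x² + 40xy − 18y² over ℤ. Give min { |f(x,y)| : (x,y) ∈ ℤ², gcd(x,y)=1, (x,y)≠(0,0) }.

river: ρ → (-18,32,43)
river: ρ → (43,54,-7)
river: ρ → (-7,58,27)
river: ρ → (27,50,-15)
river: ρ → (-15,40,42)
river: ρ → (42,44,-13)
river: ρ → (-13,60,10)
river: ρ → (10,60,-13)
river: ρ → (-13,44,42)
river: ρ → (42,40,-15)
river: ρ → (-15,50,27)
river: ρ → (27,58,-7)
river: ρ → (-7,54,43)
river: ρ → (43,32,-18)
river: ρ → (-18,40,35)
river: ρ → (35,30,-23)
river: ρ → (-23,62,3)
river: ρ → (3,64,-2)
river: ρ → (-2,64,3)
river: ρ → (3,62,-23)
river: ρ → (-23,30,35)
river: ρ → (35,40,-18)
closes: descent 0, river 22
min |a| on river = 2

2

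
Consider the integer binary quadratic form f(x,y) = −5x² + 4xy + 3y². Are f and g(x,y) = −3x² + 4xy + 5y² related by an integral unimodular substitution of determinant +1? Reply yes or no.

D₁ = 76, D₂ = 76
river cycle of f (length 6): (3, 8, -1), (-1, 8, 3), (3, 4, -5), (-5, 6, 2), (2, 6, -5), (-5, 4, 3)
river cycle of g (length 6): (5, 6, -2), (-2, 6, 5), (5, 4, -3), (-3, 8, 1), (1, 8, -3), (-3, 4, 5)
cycles differ ⇒ inequivalent

no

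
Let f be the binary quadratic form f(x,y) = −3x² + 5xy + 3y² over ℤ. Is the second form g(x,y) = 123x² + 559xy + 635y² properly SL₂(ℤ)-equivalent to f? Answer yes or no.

D₁ = 61, D₂ = 61
river cycle of f (length 6): (3, 7, -1), (-1, 7, 3), (3, 5, -3), (-3, 7, 1), (1, 7, -3), (-3, 5, 3)
river cycle of g (length 6): (-1, 7, 3), (3, 5, -3), (-3, 7, 1), (1, 7, -3), (-3, 5, 3), (3, 7, -1)
cycles coincide ⇒ equivalent

yes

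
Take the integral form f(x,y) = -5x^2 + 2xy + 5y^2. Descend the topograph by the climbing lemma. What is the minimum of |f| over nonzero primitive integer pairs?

river: ρ → (5,8,-2)
river: ρ → (-2,8,5)
river: ρ → (5,2,-5)
river: ρ → (-5,8,2)
river: ρ → (2,8,-5)
river: ρ → (-5,2,5)
closes: descent 0, river 6
min |a| on river = 2

2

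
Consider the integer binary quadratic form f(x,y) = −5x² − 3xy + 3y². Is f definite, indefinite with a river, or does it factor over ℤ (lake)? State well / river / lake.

D = b²−4ac = (-3)² − 4·(-5)·3 = 69
D > 0 non-square ⇒ indefinite ⇒ periodic river

river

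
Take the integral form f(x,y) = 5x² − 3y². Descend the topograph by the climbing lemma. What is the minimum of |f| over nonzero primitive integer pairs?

descent: ρ → (-3,6,2)  [lands on river]
river: ρ → (2,6,-3)
closes: descent 1, river 2
min |a| on river = 2

2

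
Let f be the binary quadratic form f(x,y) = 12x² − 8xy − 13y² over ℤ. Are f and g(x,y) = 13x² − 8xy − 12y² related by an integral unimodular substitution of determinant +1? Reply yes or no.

D₁ = 688, D₂ = 688
river cycle of f (length 16): (-13, 8, 12), (12, 16, -9), (-9, 20, 8), (8, 12, -17), (-17, 22, 3), (3, 26, -1), (-1, 26, 3), (3, 22, -17), (-17, 12, 8), (8, 20, -9), … (6 more)
river cycle of g (length 16): (-12, 8, 13), (13, 18, -7), (-7, 24, 4), (4, 24, -7), (-7, 18, 13), (13, 8, -12), (-12, 16, 9), (9, 20, -8), (-8, 12, 17), (17, 22, -3), … (6 more)
cycles differ ⇒ inequivalent

no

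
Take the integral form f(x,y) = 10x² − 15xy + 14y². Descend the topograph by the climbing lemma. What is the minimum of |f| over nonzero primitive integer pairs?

translate: b→5 (≡-15 mod 20), so (10,-15,14)→(10,5,9)
flip: (10,5,9)→(9,-5,10)
reduced (well bottom): (9,-5,10) with a≤c, −a<b≤a
well minimum = a = 9

9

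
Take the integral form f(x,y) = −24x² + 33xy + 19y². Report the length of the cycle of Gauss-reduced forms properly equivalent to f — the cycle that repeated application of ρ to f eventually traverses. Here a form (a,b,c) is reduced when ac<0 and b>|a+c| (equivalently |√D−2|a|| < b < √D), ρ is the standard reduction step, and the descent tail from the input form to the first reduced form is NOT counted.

D = 2913, ⌊√D⌋ = 53
river: ρ → (19,43,-14)
river: ρ → (-14,41,22)
river: ρ → (22,47,-8)
river: ρ → (-8,49,16)
river: ρ → (16,47,-11)
river: ρ → (-11,41,28)
river: ρ → (28,15,-24)
river: ρ → (-24,33,19)
ρ-cycle length = 8 (tail of 0 descent steps not counted)

8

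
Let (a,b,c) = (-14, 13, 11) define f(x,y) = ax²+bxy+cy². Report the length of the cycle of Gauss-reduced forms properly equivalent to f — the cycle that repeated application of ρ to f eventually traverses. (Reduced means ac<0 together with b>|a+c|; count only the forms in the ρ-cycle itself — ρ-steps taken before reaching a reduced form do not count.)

D = 785, ⌊√D⌋ = 28
river: ρ → (11,9,-16)
river: ρ → (-16,23,4)
river: ρ → (4,25,-10)
river: ρ → (-10,15,14)
river: ρ → (14,13,-11)
river: ρ → (-11,9,16)
river: ρ → (16,23,-4)
river: ρ → (-4,25,10)
river: ρ → (10,15,-14)
river: ρ → (-14,13,11)
ρ-cycle length = 10 (tail of 0 descent steps not counted)

10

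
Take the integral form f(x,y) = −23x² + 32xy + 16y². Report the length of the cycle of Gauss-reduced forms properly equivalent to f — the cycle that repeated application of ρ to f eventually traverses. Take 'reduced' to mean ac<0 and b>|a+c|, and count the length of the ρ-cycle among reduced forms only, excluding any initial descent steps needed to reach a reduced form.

D = 2496, ⌊√D⌋ = 49
river: ρ → (16,32,-23)
river: ρ → (-23,14,25)
river: ρ → (25,36,-12)
river: ρ → (-12,36,25)
river: ρ → (25,14,-23)
river: ρ → (-23,32,16)
ρ-cycle length = 6 (tail of 0 descent steps not counted)

6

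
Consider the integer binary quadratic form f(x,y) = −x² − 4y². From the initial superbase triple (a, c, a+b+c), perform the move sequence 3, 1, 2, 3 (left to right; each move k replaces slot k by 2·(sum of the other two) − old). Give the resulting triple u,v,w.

start (-1,-4,-5) = (f(1,0),f(0,1),f(1,1))
replace slot 3: 2·((-1)+(-4)) − (-5) = -5 → (-1,-4,-5)
replace slot 1: 2·((-4)+(-5)) − (-1) = -17 → (-17,-4,-5)
replace slot 2: 2·((-17)+(-5)) − (-4) = -40 → (-17,-40,-5)
replace slot 3: 2·((-17)+(-40)) − (-5) = -109 → (-17,-40,-109)

-17,-40,-109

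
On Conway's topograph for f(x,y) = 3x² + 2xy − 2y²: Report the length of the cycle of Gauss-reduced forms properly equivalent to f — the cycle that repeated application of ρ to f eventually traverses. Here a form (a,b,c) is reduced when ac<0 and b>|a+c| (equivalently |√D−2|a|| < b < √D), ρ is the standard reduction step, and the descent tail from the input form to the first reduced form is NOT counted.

D = 28, ⌊√D⌋ = 5
river: ρ → (-2,2,3)
river: ρ → (3,4,-1)
river: ρ → (-1,4,3)
river: ρ → (3,2,-2)
ρ-cycle length = 4 (tail of 0 descent steps not counted)

4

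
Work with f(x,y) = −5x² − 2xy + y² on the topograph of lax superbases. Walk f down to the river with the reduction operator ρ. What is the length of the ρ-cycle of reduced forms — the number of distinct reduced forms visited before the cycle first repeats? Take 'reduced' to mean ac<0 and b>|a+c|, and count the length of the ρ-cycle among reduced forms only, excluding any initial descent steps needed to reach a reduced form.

D = 24, ⌊√D⌋ = 4
descent: ρ → (1,4,-2)  [lands on river]
river: ρ → (-2,4,1)
ρ-cycle length = 2 (tail of 1 descent step not counted)

2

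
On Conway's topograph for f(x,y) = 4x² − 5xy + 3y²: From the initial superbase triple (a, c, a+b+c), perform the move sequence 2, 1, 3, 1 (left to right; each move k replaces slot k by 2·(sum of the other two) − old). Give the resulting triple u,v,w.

start (4,3,2) = (f(1,0),f(0,1),f(1,1))
replace slot 2: 2·(4+2) − 3 = 9 → (4,9,2)
replace slot 1: 2·(9+2) − 4 = 18 → (18,9,2)
replace slot 3: 2·(18+9) − 2 = 52 → (18,9,52)
replace slot 1: 2·(9+52) − 18 = 104 → (104,9,52)

104,9,52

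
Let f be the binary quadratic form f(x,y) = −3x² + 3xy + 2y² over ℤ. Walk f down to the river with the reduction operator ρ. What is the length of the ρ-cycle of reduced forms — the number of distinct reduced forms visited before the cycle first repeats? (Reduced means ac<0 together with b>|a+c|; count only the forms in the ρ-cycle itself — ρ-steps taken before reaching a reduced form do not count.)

D = 33, ⌊√D⌋ = 5
river: ρ → (2,5,-1)
river: ρ → (-1,5,2)
river: ρ → (2,3,-3)
river: ρ → (-3,3,2)
ρ-cycle length = 4 (tail of 0 descent steps not counted)

4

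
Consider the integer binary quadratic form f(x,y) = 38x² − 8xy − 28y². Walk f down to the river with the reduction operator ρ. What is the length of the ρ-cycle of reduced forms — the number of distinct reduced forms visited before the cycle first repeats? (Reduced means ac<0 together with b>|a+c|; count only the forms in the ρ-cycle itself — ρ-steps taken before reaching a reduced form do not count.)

D = 4320, ⌊√D⌋ = 65
descent: ρ → (-28,64,2)  [lands on river]
river: ρ → (2,64,-28)
river: ρ → (-28,48,18)
river: ρ → (18,60,-10)
river: ρ → (-10,60,18)
river: ρ → (18,48,-28)
ρ-cycle length = 6 (tail of 1 descent step not counted)

6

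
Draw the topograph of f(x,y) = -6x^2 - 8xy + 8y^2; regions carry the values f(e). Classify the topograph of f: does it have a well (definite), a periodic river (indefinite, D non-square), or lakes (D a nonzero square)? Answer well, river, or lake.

D = b²−4ac = (-8)² − 4·(-6)·8 = 256
D = 16² is a perfect square ⇒ form factors over ℤ ⇒ lakes

lake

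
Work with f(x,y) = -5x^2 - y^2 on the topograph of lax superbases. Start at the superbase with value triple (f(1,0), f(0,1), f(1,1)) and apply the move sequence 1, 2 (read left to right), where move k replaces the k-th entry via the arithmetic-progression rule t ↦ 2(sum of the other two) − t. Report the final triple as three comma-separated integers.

start (-5,-1,-6) = (f(1,0),f(0,1),f(1,1))
replace slot 1: 2·((-1)+(-6)) − (-5) = -9 → (-9,-1,-6)
replace slot 2: 2·((-9)+(-6)) − (-1) = -29 → (-9,-29,-6)

-9,-29,-6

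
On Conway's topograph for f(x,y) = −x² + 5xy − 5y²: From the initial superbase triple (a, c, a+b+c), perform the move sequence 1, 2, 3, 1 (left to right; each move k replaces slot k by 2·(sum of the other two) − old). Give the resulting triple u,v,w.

start (-1,-5,-1) = (f(1,0),f(0,1),f(1,1))
replace slot 1: 2·((-5)+(-1)) − (-1) = -11 → (-11,-5,-1)
replace slot 2: 2·((-11)+(-1)) − (-5) = -19 → (-11,-19,-1)
replace slot 3: 2·((-11)+(-19)) − (-1) = -59 → (-11,-19,-59)
replace slot 1: 2·((-19)+(-59)) − (-11) = -145 → (-145,-19,-59)

-145,-19,-59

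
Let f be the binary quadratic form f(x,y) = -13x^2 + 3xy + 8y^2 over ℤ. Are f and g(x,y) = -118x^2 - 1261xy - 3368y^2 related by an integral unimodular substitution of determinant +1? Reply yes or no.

D₁ = 425, D₂ = 425
river cycle of f (length 10): (8, 13, -8), (-8, 19, 2), (2, 17, -17), (-17, 17, 2), (2, 19, -8), (-8, 13, 8), (8, 19, -2), (-2, 17, 17), (17, 17, -2), (-2, 19, 8)
river cycle of g (length 10): (8, 13, -8), (-8, 19, 2), (2, 17, -17), (-17, 17, 2), (2, 19, -8), (-8, 13, 8), (8, 19, -2), (-2, 17, 17), (17, 17, -2), (-2, 19, 8)
cycles coincide ⇒ equivalent

yes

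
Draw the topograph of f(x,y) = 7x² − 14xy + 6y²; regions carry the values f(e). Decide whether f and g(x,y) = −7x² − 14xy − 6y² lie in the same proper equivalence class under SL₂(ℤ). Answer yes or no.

D₁ = 28, D₂ = 28
river cycle of f (length 4): (-1, 4, 3), (3, 2, -2), (-2, 2, 3), (3, 4, -1)
river cycle of g (length 4): (1, 4, -3), (-3, 2, 2), (2, 2, -3), (-3, 4, 1)
cycles differ ⇒ inequivalent

no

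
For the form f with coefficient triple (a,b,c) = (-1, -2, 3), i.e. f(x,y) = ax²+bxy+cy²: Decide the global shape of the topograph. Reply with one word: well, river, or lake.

D = b²−4ac = (-2)² − 4·(-1)·3 = 16
D = 4² is a perfect square ⇒ form factors over ℤ ⇒ lakes

lake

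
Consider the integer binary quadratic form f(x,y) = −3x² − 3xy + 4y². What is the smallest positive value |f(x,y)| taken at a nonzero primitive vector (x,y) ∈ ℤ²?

descent: ρ → (4,3,-3)  [lands on river]
river: ρ → (-3,3,4)
river: ρ → (4,5,-2)
river: ρ → (-2,7,1)
river: ρ → (1,7,-2)
river: ρ → (-2,5,4)
closes: descent 1, river 6
min |a| on river = 1

1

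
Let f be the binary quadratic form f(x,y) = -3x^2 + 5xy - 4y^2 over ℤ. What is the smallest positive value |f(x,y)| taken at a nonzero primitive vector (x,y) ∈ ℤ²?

translate: b→1 (≡-5 mod 6), so (3,-5,4)→(3,1,2)
flip: (3,1,2)→(2,-1,3)
reduced (well bottom): (2,-1,3) with a≤c, −a<b≤a
well minimum |f| = |-2| = 2 (negative-definite)

2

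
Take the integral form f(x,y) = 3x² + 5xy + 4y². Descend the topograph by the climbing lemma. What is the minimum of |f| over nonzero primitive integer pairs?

translate: b→-1 (≡5 mod 6), so (3,5,4)→(3,-1,2)
flip: (3,-1,2)→(2,1,3)
reduced (well bottom): (2,1,3) with a≤c, −a<b≤a
well minimum = a = 2

2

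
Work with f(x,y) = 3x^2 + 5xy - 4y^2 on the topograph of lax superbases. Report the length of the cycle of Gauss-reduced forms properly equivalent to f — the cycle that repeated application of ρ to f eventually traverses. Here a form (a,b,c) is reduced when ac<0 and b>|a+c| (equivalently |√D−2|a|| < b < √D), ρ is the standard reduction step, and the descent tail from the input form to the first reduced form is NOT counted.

D = 73, ⌊√D⌋ = 8
river: ρ → (-4,3,4)
river: ρ → (4,5,-3)
river: ρ → (-3,7,2)
river: ρ → (2,5,-6)
river: ρ → (-6,7,1)
river: ρ → (1,7,-6)
river: ρ → (-6,5,2)
river: ρ → (2,7,-3)
river: ρ → (-3,5,4)
river: ρ → (4,3,-4)
river: ρ → (-4,5,3)
river: ρ → (3,7,-2)
river: ρ → (-2,5,6)
river: ρ → (6,7,-1)
river: ρ → (-1,7,6)
river: ρ → (6,5,-2)
river: ρ → (-2,7,3)
river: ρ → (3,5,-4)
ρ-cycle length = 18 (tail of 0 descent steps not counted)

18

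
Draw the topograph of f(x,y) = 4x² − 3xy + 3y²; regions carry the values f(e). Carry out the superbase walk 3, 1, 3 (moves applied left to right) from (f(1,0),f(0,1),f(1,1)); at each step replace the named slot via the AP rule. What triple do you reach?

start (4,3,4) = (f(1,0),f(0,1),f(1,1))
replace slot 3: 2·(4+3) − 4 = 10 → (4,3,10)
replace slot 1: 2·(3+10) − 4 = 22 → (22,3,10)
replace slot 3: 2·(22+3) − 10 = 40 → (22,3,40)

22,3,40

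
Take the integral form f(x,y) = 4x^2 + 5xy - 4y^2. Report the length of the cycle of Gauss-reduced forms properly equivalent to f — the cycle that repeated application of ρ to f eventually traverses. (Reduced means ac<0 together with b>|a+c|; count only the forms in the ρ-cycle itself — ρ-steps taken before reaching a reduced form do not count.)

D = 89, ⌊√D⌋ = 9
river: ρ → (-4,3,5)
river: ρ → (5,7,-2)
river: ρ → (-2,9,1)
river: ρ → (1,9,-2)
river: ρ → (-2,7,5)
river: ρ → (5,3,-4)
river: ρ → (-4,5,4)
river: ρ → (4,3,-5)
river: ρ → (-5,7,2)
river: ρ → (2,9,-1)
river: ρ → (-1,9,2)
river: ρ → (2,7,-5)
river: ρ → (-5,3,4)
river: ρ → (4,5,-4)
ρ-cycle length = 14 (tail of 0 descent steps not counted)

14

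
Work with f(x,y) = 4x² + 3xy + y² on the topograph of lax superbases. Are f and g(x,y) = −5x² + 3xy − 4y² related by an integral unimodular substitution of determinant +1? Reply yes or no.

D₁ = -7, D₂ = -71
discriminants differ ⇒ not SL₂(ℤ)-equivalent

no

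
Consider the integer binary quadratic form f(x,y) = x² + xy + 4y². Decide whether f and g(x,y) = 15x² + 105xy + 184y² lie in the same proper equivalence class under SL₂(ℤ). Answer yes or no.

D₁ = -15, D₂ = -15
f: reduced (well bottom): (1,1,4) with a≤c, −a<b≤a
g: translate: b→15 (≡105 mod 30), so (15,105,184)→(15,15,4)
g: flip: (15,15,4)→(4,-15,15)
g: translate: b→1 (≡-15 mod 8), so (4,-15,15)→(4,1,1)
g: flip: (4,1,1)→(1,-1,4)
g: translate: b→1 (≡-1 mod 2), so (1,-1,4)→(1,1,4)
g: reduced (well bottom): (1,1,4) with a≤c, −a<b≤a
reduced forms (1, 1, 4) vs (1, 1, 4) ⇒ equivalent

yes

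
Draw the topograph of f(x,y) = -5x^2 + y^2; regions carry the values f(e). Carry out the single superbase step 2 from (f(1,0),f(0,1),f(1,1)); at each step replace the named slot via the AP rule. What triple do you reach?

start (-5,1,-4) = (f(1,0),f(0,1),f(1,1))
replace slot 2: 2·((-5)+(-4)) − 1 = -19 → (-5,-19,-4)

-5,-19,-4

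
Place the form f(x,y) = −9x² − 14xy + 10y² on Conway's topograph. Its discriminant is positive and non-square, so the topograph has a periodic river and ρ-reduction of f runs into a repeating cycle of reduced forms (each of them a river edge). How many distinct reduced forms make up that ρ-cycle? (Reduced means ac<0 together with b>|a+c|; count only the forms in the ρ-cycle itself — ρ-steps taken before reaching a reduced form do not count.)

D = 556, ⌊√D⌋ = 23
descent: ρ → (10,14,-9)  [lands on river]
river: ρ → (-9,22,2)
river: ρ → (2,22,-9)
river: ρ → (-9,14,10)
river: ρ → (10,6,-13)
river: ρ → (-13,20,3)
river: ρ → (3,22,-6)
river: ρ → (-6,14,15)
river: ρ → (15,16,-5)
river: ρ → (-5,14,18)
river: ρ → (18,22,-1)
river: ρ → (-1,22,18)
river: ρ → (18,14,-5)
river: ρ → (-5,16,15)
river: ρ → (15,14,-6)
river: ρ → (-6,22,3)
river: ρ → (3,20,-13)
river: ρ → (-13,6,10)
ρ-cycle length = 18 (tail of 1 descent step not counted)

18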